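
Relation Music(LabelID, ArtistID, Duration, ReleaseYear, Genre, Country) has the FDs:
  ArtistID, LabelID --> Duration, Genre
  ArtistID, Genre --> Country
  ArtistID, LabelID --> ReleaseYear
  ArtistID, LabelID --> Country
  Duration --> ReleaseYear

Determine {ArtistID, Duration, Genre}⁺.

{ArtistID, Country, Duration, Genre, ReleaseYear}

Start with {ArtistID, Duration, Genre}.
ArtistID, Genre --> Country applies; add {Country} → now {ArtistID, Country, Duration, Genre}.
Duration --> ReleaseYear applies; add {ReleaseYear} → now {ArtistID, Country, Duration, Genre, ReleaseYear}.
No further FD applies.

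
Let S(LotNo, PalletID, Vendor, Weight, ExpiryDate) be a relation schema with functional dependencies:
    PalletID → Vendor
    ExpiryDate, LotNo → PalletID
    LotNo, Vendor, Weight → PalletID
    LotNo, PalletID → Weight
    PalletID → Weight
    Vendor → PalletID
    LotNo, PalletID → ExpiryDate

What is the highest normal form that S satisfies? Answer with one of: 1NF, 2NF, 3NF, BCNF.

1NF

Candidate keys: {ExpiryDate, LotNo}, {LotNo, PalletID}, {LotNo, Vendor}. Prime attributes: {ExpiryDate, LotNo, PalletID, Vendor}.
For PalletID → Vendor we have {PalletID}⁺ = {PalletID, Vendor, Weight}; {PalletID} is not a superkey, so BCNF fails.
Because {Weight} is non-prime and the left side of PalletID → Weight is not a superkey, the relation is not in 3NF.
Since {PalletID} ⊂ {LotNo, PalletID} and {PalletID}⁺ ⊇ {Weight} with {Weight} non-prime, there is a partial dependency; 2NF fails.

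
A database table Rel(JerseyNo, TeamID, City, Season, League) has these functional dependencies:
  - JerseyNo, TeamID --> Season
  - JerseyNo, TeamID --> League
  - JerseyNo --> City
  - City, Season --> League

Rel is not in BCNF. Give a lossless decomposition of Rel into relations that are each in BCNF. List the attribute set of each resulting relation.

{City, JerseyNo}; {JerseyNo, League, Season}; {JerseyNo, Season, TeamID}

Candidate key of the original relation: {JerseyNo, TeamID}.
Within {City, JerseyNo, League, Season, TeamID}: {JerseyNo}⁺ ∩ {City, JerseyNo, League, Season, TeamID} = {City, JerseyNo}, not the whole set, so JerseyNo --> City violates BCNF; decompose into {City, JerseyNo} and {JerseyNo, League, Season, TeamID}.
{City, JerseyNo}: every determinant is a superkey — BCNF.
Within {JerseyNo, League, Season, TeamID}: {JerseyNo, Season}⁺ ∩ {JerseyNo, League, Season, TeamID} = {JerseyNo, League, Season}, not the whole set, so JerseyNo, Season --> League violates BCNF; decompose into {JerseyNo, League, Season} and {JerseyNo, Season, TeamID}.
{JerseyNo, League, Season}: every determinant is a superkey — BCNF.
{JerseyNo, Season, TeamID}: every determinant is a superkey — BCNF.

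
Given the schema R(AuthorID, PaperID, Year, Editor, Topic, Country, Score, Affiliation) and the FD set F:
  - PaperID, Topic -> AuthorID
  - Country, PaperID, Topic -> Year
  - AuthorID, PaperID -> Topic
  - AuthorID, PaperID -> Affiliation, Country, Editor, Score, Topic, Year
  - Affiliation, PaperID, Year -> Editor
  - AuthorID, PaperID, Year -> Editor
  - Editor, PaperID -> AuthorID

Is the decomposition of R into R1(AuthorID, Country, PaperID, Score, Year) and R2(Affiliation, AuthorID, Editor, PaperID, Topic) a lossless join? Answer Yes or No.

The shared attributes are {AuthorID, PaperID} and {AuthorID, PaperID}⁺ = {Affiliation, AuthorID, Country, Editor, PaperID, Score, Topic, Year}.
R1 is contained in that closure, so R1 ∩ R2 -> R1 holds and the join is lossless.

Yes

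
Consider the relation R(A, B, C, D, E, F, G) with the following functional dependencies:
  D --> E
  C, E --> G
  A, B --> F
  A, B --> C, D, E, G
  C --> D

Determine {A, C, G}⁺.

Start with {A, C, G}.
C --> D applies; add {D} → now {A, C, D, G}.
D --> E applies; add {E} → now {A, C, D, E, G}.
No further FD applies.

{A, C, D, E, G}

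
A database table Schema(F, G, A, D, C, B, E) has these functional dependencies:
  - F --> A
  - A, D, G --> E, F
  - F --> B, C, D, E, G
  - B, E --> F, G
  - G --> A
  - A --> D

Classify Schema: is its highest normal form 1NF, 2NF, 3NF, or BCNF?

Candidate keys: {B, E}, {F}, {G}. Prime attributes: {B, E, F, G}.
A --> D breaks BCNF: {A}⁺ = {A, D}, so {A} is not a superkey.
A --> D determines the non-prime attribute {D} from a non-superkey — 3NF is violated.
Checking every proper subset of each key, none determines a non-prime attribute — 2NF is satisfied.

2NF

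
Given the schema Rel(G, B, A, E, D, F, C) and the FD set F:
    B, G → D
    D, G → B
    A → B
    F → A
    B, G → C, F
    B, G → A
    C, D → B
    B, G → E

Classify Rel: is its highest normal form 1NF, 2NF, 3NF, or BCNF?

Candidate keys: {A, G}, {B, G}, {D, G}, {F, G}. Prime attributes: {A, B, D, F, G}.
A → B: {A}⁺ = {A, B}, which is not all of the attributes, so the left side is not a superkey — BCNF is violated.
Since {B} ⊆ prime attributes and every other non-superkey FD also has a prime right side, the schema is in 3NF.

3NF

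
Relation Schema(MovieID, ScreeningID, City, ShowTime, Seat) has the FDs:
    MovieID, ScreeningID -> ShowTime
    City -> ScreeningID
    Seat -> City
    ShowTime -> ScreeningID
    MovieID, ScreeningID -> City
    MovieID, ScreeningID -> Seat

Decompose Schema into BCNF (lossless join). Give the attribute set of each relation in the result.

Candidate keys of the original relation: {City, MovieID}, {MovieID, ScreeningID}, {MovieID, Seat}, {MovieID, ShowTime}.
{City, MovieID, ScreeningID, Seat, ShowTime}: {City} determines {City, ScreeningID} here but is not a superkey — split on City -> ScreeningID, giving {City, ScreeningID} and {City, MovieID, Seat, ShowTime}.
{City, ScreeningID} has no BCNF violation.
{City, MovieID, Seat, ShowTime}: {Seat} determines {City, Seat} here but is not a superkey — split on Seat -> City, giving {City, Seat} and {MovieID, Seat, ShowTime}.
{City, Seat} has no BCNF violation.
{MovieID, Seat, ShowTime} has no BCNF violation.

{City, ScreeningID}; {City, Seat}; {MovieID, Seat, ShowTime}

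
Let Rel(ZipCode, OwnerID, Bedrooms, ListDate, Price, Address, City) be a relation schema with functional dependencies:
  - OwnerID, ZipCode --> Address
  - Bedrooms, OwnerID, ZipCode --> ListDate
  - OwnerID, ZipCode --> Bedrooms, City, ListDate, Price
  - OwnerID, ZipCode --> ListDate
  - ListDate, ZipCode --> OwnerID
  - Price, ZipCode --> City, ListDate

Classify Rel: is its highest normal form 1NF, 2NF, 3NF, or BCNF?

BCNF

Candidate keys: {ListDate, ZipCode}, {OwnerID, ZipCode}, {Price, ZipCode}. Prime attributes: {ListDate, OwnerID, Price, ZipCode}.
The left-hand side of every FD is a superkey, so BCNF is satisfied.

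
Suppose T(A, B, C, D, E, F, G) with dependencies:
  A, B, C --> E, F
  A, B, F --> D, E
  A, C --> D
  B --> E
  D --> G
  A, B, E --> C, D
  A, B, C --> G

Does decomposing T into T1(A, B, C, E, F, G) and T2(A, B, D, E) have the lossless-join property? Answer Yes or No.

Yes

Common attributes: {A, B, E}; their closure is {A, B, C, D, E, F, G}.
This includes all of T1, so the common attributes are a superkey of T1 — the join is lossless.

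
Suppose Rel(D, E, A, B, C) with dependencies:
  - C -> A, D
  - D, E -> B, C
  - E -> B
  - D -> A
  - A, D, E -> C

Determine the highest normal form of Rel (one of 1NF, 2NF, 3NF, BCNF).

1NF

Candidate keys: {C, E}, {D, E}. Prime attributes: {C, D, E}.
C -> A, D: {C}⁺ = {A, C, D}, which is not all of the attributes, so the left side is not a superkey — BCNF is violated.
C -> A, D has non-prime {A} on the right and a non-superkey on the left, so 3NF fails.
Since {C} ⊂ {C, E} and {C}⁺ ⊇ {A} with {A} non-prime, there is a partial dependency; 2NF fails.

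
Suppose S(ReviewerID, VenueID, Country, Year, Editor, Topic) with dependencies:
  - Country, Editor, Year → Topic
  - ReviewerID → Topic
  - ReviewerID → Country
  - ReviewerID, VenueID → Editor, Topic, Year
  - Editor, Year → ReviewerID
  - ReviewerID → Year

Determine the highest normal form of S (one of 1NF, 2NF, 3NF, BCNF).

Candidate keys: {Editor, VenueID, Year}, {ReviewerID, VenueID}. Prime attributes: {Editor, ReviewerID, VenueID, Year}.
Country, Editor, Year → Topic: {Country, Editor, Year}⁺ = {Country, Editor, ReviewerID, Topic, Year}, which is not all of the attributes, so the left side is not a superkey — BCNF is violated.
Country, Editor, Year → Topic has non-prime {Topic} on the right and a non-superkey on the left, so 3NF fails.
The proper key subset {ReviewerID} of {ReviewerID, VenueID} determines non-prime {Country, Topic}, so the relation is not even in 2NF.

1NF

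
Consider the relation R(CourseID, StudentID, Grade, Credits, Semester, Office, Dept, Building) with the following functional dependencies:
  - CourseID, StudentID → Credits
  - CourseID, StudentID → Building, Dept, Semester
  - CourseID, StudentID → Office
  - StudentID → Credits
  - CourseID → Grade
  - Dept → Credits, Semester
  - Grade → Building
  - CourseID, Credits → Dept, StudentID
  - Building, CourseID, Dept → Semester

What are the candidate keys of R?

{CourseID, Credits}, {CourseID, Dept}, {CourseID, StudentID}

No FD produces {CourseID}, so it must be in every candidate key.
{CourseID, Credits} is a candidate key since {CourseID, Credits}⁺ = {Building, CourseID, Credits, Dept, Grade, Office, Semester, StudentID} covers every attribute.
{CourseID, Dept} is a candidate key since {CourseID, Dept}⁺ = {Building, CourseID, Credits, Dept, Grade, Office, Semester, StudentID} covers every attribute.
{CourseID, StudentID} is a candidate key since {CourseID, StudentID}⁺ = {Building, CourseID, Credits, Dept, Grade, Office, Semester, StudentID} covers every attribute.
Any other superkey properly contains one of these, so there are no further candidate keys.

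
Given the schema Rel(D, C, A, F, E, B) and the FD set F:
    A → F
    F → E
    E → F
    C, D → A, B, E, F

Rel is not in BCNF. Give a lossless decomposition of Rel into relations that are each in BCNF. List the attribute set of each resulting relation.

Candidate key of the original relation: {C, D}.
{A, B, C, D, E, F}: {A} determines {A, E, F} here but is not a superkey — split on A → E, F, giving {A, E, F} and {A, B, C, D}.
{A, E, F}: {F} determines {E, F} here but is not a superkey — split on F → E, giving {E, F} and {A, F}.
{E, F} has no BCNF violation.
{A, F} has no BCNF violation.
{A, B, C, D} has no BCNF violation.

{A, B, C, D}; {A, F}; {E, F}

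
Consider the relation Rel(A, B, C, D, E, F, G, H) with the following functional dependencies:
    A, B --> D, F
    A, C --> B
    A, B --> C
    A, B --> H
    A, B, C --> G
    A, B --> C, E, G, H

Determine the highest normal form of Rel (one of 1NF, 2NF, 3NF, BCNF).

Candidate keys: {A, B}, {A, C}. Prime attributes: {A, B, C}.
Every FD has a superkey on the left, so the relation is in BCNF.

BCNF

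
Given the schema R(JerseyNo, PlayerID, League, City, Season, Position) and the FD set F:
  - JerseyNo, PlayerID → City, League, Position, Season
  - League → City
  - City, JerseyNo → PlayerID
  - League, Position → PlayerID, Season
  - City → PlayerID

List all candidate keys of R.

{JerseyNo} never appears on the right of any FD, so every key must include it.
{City, JerseyNo}⁺ = {City, JerseyNo, League, PlayerID, Position, Season}, which is every attribute, so {City, JerseyNo} is a candidate key.
{JerseyNo, League}⁺ = {City, JerseyNo, League, PlayerID, Position, Season}, which is every attribute, so {JerseyNo, League} is a candidate key.
{JerseyNo, PlayerID}⁺ = {City, JerseyNo, League, PlayerID, Position, Season}, which is every attribute, so {JerseyNo, PlayerID} is a candidate key.
Any other superkey properly contains one of these, so there are no further candidate keys.

{City, JerseyNo}, {JerseyNo, League}, {JerseyNo, PlayerID}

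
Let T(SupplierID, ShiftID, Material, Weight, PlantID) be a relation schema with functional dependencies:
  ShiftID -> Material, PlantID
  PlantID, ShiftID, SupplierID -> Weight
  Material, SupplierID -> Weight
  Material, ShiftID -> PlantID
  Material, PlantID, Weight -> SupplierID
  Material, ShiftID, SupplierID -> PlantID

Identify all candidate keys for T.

{ShiftID, SupplierID}, {ShiftID, Weight}

No FD produces {ShiftID}, so it must be in every candidate key.
Closure of {ShiftID, SupplierID} is {Material, PlantID, ShiftID, SupplierID, Weight}, the whole schema; {ShiftID, SupplierID} is a candidate key.
Closure of {ShiftID, Weight} is {Material, PlantID, ShiftID, SupplierID, Weight}, the whole schema; {ShiftID, Weight} is a candidate key.
These are minimal and exhaustive — every other superkey contains one of them.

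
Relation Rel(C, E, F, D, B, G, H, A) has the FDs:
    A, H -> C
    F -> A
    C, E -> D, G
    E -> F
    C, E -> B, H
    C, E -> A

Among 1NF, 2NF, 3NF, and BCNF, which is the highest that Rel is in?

Candidate keys: {C, E}, {E, H}. Prime attributes: {C, E, H}.
For A, H -> C we have {A, H}⁺ = {A, C, H}; {A, H} is not a superkey, so BCNF fails.
F -> A has non-prime {A} on the right and a non-superkey on the left, so 3NF fails.
Since {E} ⊂ {C, E} and {E}⁺ ⊇ {A, F} with {A, F} non-prime, there is a partial dependency; 2NF fails.

1NF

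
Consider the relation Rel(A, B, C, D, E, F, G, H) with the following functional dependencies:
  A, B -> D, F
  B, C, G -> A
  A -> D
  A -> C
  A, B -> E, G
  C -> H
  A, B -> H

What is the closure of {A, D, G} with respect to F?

Start with {A, D, G}.
A -> C applies; add {C} → now {A, C, D, G}.
C -> H applies; add {H} → now {A, C, D, G, H}.
No further FD applies.

{A, C, D, G, H}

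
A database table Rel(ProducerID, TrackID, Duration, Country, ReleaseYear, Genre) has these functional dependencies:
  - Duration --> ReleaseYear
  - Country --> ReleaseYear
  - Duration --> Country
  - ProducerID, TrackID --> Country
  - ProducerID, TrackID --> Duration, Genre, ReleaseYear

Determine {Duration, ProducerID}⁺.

{Country, Duration, ProducerID, ReleaseYear}

Start with {Duration, ProducerID}.
Duration --> ReleaseYear applies; add {ReleaseYear} → now {Duration, ProducerID, ReleaseYear}.
Duration --> Country applies; add {Country} → now {Country, Duration, ProducerID, ReleaseYear}.
No further FD applies.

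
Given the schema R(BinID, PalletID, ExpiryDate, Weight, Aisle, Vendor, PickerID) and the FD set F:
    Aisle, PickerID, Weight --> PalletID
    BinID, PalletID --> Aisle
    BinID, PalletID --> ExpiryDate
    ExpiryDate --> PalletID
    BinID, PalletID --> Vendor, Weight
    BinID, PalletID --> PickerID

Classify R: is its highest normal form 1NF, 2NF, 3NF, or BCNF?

Candidate keys: {Aisle, BinID, PickerID, Weight}, {BinID, ExpiryDate}, {BinID, PalletID}. Prime attributes: {Aisle, BinID, ExpiryDate, PalletID, PickerID, Weight}.
For Aisle, PickerID, Weight --> PalletID we have {Aisle, PickerID, Weight}⁺ = {Aisle, PalletID, PickerID, Weight}; {Aisle, PickerID, Weight} is not a superkey, so BCNF fails.
But every attribute on its right side ({PalletID}) is prime, and the same holds for every other non-superkey FD, so 3NF still holds.

3NF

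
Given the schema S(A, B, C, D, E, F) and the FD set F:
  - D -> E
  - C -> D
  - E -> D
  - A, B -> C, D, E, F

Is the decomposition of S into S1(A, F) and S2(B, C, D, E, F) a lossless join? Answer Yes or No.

No

S1 ∩ S2 = {F}; its closure under F is {F}.
S1 ⊄ {F} and S2 ⊄ {F}, so the split is lossy.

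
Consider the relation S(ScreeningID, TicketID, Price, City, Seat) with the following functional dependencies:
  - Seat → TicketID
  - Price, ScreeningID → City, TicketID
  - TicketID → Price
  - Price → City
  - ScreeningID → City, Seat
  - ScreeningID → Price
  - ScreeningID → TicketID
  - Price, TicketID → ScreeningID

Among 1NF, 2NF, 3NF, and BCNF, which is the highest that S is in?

2NF

Candidate keys: {ScreeningID}, {Seat}, {TicketID}. Prime attributes: {ScreeningID, Seat, TicketID}.
Price → City breaks BCNF: {Price}⁺ = {City, Price}, so {Price} is not a superkey.
Price → City has non-prime {City} on the right and a non-superkey on the left, so 3NF fails.
All keys have size 1, which rules out partial dependencies — 2NF is satisfied.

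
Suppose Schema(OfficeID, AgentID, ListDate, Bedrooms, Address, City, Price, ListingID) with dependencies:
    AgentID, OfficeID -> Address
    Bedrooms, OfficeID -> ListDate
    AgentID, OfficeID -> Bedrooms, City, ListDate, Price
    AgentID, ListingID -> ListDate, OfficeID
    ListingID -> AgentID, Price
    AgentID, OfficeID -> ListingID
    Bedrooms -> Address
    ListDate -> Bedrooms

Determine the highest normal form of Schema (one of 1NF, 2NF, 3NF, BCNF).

2NF

Candidate keys: {AgentID, OfficeID}, {ListingID}. Prime attributes: {AgentID, ListingID, OfficeID}.
Bedrooms, OfficeID -> ListDate breaks BCNF: {Bedrooms, OfficeID}⁺ = {Address, Bedrooms, ListDate, OfficeID}, so {Bedrooms, OfficeID} is not a superkey.
Bedrooms, OfficeID -> ListDate determines the non-prime attribute {ListDate} from a non-superkey — 3NF is violated.
Checking every proper subset of each key, none determines a non-prime attribute — 2NF is satisfied.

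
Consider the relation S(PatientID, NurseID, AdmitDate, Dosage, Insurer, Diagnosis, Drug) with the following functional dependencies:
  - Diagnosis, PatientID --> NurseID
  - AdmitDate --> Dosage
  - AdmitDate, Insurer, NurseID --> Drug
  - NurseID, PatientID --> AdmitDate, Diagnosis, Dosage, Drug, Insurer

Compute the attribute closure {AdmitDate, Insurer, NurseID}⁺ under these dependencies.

Start with {AdmitDate, Insurer, NurseID}.
AdmitDate --> Dosage applies; add {Dosage} → now {AdmitDate, Dosage, Insurer, NurseID}.
AdmitDate, Insurer, NurseID --> Drug applies; add {Drug} → now {AdmitDate, Dosage, Drug, Insurer, NurseID}.
No further FD applies.

{AdmitDate, Dosage, Drug, Insurer, NurseID}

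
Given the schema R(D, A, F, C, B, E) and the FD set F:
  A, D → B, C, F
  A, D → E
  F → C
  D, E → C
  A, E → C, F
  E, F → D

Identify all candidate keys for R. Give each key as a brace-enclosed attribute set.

{A, D}, {A, E}

{A} never appears on the right of any FD, so every key must include it.
{A, D}⁺ = {A, B, C, D, E, F}, which is every attribute, so {A, D} is a candidate key.
{A, E}⁺ = {A, B, C, D, E, F}, which is every attribute, so {A, E} is a candidate key.
No proper subset of any of these is a key, and no other minimal superkey exists.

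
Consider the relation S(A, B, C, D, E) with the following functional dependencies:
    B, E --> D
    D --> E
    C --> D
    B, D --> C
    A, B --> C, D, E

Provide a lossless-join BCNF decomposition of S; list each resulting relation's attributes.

{A, B, E}; {B, C}; {C, D}; {D, E}

Candidate key of the original relation: {A, B}.
{A, B, C, D, E}: {B, E} determines {B, C, D, E} here but is not a superkey — split on B, E --> C, D, giving {B, C, D, E} and {A, B, E}.
{B, C, D, E}: {D} determines {D, E} here but is not a superkey — split on D --> E, giving {D, E} and {B, C, D}.
{D, E} is in BCNF.
{B, C, D}: {C} determines {C, D} here but is not a superkey — split on C --> D, giving {C, D} and {B, C}.
{C, D} is in BCNF.
{B, C} is in BCNF.
{A, B, E} is in BCNF.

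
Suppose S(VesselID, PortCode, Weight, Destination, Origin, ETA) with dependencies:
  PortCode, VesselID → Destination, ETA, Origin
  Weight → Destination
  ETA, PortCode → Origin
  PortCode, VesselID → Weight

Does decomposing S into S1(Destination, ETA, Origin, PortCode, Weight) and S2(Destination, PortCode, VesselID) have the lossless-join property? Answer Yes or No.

No

Common attributes: {Destination, PortCode}; their closure is {Destination, PortCode}.
The closure covers neither S1 nor S2 entirely; the join is not lossless.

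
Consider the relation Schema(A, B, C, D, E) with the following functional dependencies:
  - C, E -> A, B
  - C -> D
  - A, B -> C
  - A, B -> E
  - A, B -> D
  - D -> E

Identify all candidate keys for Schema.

{A, B}, {C}

{C}⁺ = {A, B, C, D, E} — all of the relation — so {C} is a candidate key.
{A, B}⁺ = {A, B, C, D, E} — all of the relation — so {A, B} is a candidate key.
These are minimal and exhaustive — every other superkey contains one of them.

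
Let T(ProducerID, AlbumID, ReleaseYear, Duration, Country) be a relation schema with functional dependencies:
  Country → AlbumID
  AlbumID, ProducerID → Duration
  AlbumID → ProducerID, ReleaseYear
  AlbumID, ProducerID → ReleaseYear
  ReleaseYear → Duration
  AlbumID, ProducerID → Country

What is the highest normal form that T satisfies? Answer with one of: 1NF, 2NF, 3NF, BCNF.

2NF

Candidate keys: {AlbumID}, {Country}. Prime attributes: {AlbumID, Country}.
ReleaseYear → Duration: {ReleaseYear}⁺ = {Duration, ReleaseYear}, which is not all of the attributes, so the left side is not a superkey — BCNF is violated.
ReleaseYear → Duration determines the non-prime attribute {Duration} from a non-superkey — 3NF is violated.
With only single-attribute keys there can be no partial dependency, so 2NF holds.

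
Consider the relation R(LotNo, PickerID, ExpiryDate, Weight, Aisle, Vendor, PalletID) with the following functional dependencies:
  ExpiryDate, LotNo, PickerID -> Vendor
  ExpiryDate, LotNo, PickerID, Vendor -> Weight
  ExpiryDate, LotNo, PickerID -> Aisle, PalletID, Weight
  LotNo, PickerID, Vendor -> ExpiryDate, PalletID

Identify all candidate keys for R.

No FD produces {LotNo, PickerID}, so they must be in every candidate key.
Closure of {ExpiryDate, LotNo, PickerID} is {Aisle, ExpiryDate, LotNo, PalletID, PickerID, Vendor, Weight}, the whole schema; {ExpiryDate, LotNo, PickerID} is a candidate key.
Closure of {LotNo, PickerID, Vendor} is {Aisle, ExpiryDate, LotNo, PalletID, PickerID, Vendor, Weight}, the whole schema; {LotNo, PickerID, Vendor} is a candidate key.
These are minimal and exhaustive — every other superkey contains one of them.

{ExpiryDate, LotNo, PickerID}, {LotNo, PickerID, Vendor}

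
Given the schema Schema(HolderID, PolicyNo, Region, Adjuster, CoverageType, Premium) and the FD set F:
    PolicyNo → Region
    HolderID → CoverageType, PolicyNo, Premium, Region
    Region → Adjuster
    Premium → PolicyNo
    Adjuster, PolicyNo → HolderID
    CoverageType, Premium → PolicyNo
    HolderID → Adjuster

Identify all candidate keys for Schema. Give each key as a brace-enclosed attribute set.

Closure of {HolderID} is {Adjuster, CoverageType, HolderID, PolicyNo, Premium, Region}, the whole schema; {HolderID} is a candidate key.
Closure of {PolicyNo} is {Adjuster, CoverageType, HolderID, PolicyNo, Premium, Region}, the whole schema; {PolicyNo} is a candidate key.
Closure of {Premium} is {Adjuster, CoverageType, HolderID, PolicyNo, Premium, Region}, the whole schema; {Premium} is a candidate key.
No proper subset of any of these is a key, and no other minimal superkey exists.

{HolderID}, {PolicyNo}, {Premium}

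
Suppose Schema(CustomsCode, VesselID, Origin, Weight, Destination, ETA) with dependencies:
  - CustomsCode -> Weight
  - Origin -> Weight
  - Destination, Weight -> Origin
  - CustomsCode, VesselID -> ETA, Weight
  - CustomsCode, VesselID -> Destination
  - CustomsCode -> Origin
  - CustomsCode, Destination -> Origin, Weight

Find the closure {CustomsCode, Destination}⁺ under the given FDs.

Start with {CustomsCode, Destination}.
CustomsCode -> Weight applies; add {Weight} → now {CustomsCode, Destination, Weight}.
Destination, Weight -> Origin applies; add {Origin} → now {CustomsCode, Destination, Origin, Weight}.
No further FD applies.

{CustomsCode, Destination, Origin, Weight}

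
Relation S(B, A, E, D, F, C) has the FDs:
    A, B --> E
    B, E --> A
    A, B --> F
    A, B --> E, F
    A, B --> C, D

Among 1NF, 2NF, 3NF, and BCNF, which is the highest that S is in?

Candidate keys: {A, B}, {B, E}. Prime attributes: {A, B, E}.
The left-hand side of every FD is a superkey, so BCNF is satisfied.

BCNF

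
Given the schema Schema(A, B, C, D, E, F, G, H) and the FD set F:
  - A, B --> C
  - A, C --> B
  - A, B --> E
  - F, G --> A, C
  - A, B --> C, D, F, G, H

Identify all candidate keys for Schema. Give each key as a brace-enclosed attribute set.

{A, B} is a candidate key since {A, B}⁺ = {A, B, C, D, E, F, G, H} covers every attribute.
{A, C} is a candidate key since {A, C}⁺ = {A, B, C, D, E, F, G, H} covers every attribute.
{F, G} is a candidate key since {F, G}⁺ = {A, B, C, D, E, F, G, H} covers every attribute.
Any other superkey properly contains one of these, so there are no further candidate keys.

{A, B}, {A, C}, {F, G}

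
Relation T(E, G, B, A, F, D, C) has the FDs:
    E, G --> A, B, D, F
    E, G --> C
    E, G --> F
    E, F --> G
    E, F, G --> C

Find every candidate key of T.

No FD produces {E}, so it must be in every candidate key.
{E, F}⁺ = {A, B, C, D, E, F, G}, which is every attribute, so {E, F} is a candidate key.
{E, G}⁺ = {A, B, C, D, E, F, G}, which is every attribute, so {E, G} is a candidate key.
Any other superkey properly contains one of these, so there are no further candidate keys.

{E, F}, {E, G}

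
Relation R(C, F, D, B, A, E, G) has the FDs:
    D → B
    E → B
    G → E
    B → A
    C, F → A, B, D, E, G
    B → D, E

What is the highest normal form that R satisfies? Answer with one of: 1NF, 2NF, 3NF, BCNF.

Candidate key: {C, F}. Prime attributes: {C, F}.
D → B breaks BCNF: {D}⁺ = {A, B, D, E}, so {D} is not a superkey.
D → B determines the non-prime attribute {B} from a non-superkey — 3NF is violated.
No proper subset of a key has a non-prime attribute in its closure, so there is no partial dependency; 2NF holds.

2NF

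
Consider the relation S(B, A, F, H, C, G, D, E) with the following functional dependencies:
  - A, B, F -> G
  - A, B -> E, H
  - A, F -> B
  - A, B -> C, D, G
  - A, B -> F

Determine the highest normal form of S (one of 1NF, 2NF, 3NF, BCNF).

BCNF

Candidate keys: {A, B}, {A, F}. Prime attributes: {A, B, F}.
Every FD has a superkey on the left, so the relation is in BCNF.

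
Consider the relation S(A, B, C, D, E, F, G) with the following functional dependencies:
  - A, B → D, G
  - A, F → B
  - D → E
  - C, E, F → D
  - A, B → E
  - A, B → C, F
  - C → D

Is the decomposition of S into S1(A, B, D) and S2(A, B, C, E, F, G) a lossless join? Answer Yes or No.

Yes

S1 ∩ S2 = {A, B}; its closure under F is {A, B, C, D, E, F, G}.
S1 is contained in that closure, so S1 ∩ S2 → S1 holds and the join is lossless.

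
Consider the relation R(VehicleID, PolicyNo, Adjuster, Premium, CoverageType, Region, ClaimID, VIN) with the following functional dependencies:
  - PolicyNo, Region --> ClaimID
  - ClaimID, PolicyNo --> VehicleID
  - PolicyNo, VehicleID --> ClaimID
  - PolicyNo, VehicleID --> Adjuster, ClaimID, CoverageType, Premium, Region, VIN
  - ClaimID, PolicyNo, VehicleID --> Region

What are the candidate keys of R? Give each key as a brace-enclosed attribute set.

{ClaimID, PolicyNo}, {PolicyNo, Region}, {PolicyNo, VehicleID}

Attributes never on any right-hand side: {PolicyNo} — every candidate key must contain it.
{ClaimID, PolicyNo}⁺ = {Adjuster, ClaimID, CoverageType, PolicyNo, Premium, Region, VIN, VehicleID} — all of the relation — so {ClaimID, PolicyNo} is a candidate key.
{PolicyNo, Region}⁺ = {Adjuster, ClaimID, CoverageType, PolicyNo, Premium, Region, VIN, VehicleID} — all of the relation — so {PolicyNo, Region} is a candidate key.
{PolicyNo, VehicleID}⁺ = {Adjuster, ClaimID, CoverageType, PolicyNo, Premium, Region, VIN, VehicleID} — all of the relation — so {PolicyNo, VehicleID} is a candidate key.
These are minimal and exhaustive — every other superkey contains one of them.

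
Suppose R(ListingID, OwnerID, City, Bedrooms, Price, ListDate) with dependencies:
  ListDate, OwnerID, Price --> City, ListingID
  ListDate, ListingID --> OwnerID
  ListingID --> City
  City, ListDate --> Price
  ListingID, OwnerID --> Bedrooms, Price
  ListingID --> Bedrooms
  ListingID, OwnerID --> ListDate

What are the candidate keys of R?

{City, ListDate, OwnerID}, {ListDate, ListingID}, {ListDate, OwnerID, Price}, {ListingID, OwnerID}

{ListDate, ListingID} is a candidate key since {ListDate, ListingID}⁺ = {Bedrooms, City, ListDate, ListingID, OwnerID, Price} covers every attribute.
{ListingID, OwnerID} is a candidate key since {ListingID, OwnerID}⁺ = {Bedrooms, City, ListDate, ListingID, OwnerID, Price} covers every attribute.
{City, ListDate, OwnerID} is a candidate key since {City, ListDate, OwnerID}⁺ = {Bedrooms, City, ListDate, ListingID, OwnerID, Price} covers every attribute.
{ListDate, OwnerID, Price} is a candidate key since {ListDate, OwnerID, Price}⁺ = {Bedrooms, City, ListDate, ListingID, OwnerID, Price} covers every attribute.
Any other superkey properly contains one of these, so there are no further candidate keys.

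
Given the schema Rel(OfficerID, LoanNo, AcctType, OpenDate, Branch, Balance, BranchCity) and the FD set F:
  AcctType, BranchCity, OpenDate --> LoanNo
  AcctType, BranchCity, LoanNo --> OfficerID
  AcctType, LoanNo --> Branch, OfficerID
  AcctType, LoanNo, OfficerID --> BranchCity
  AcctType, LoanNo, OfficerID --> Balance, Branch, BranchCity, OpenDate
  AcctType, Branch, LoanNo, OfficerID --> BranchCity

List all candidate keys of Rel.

No FD produces {AcctType}, so it must be in every candidate key.
Closure of {AcctType, LoanNo} is {AcctType, Balance, Branch, BranchCity, LoanNo, OfficerID, OpenDate}, the whole schema; {AcctType, LoanNo} is a candidate key.
Closure of {AcctType, BranchCity, OpenDate} is {AcctType, Balance, Branch, BranchCity, LoanNo, OfficerID, OpenDate}, the whole schema; {AcctType, BranchCity, OpenDate} is a candidate key.
No proper subset of any of these is a key, and no other minimal superkey exists.

{AcctType, BranchCity, OpenDate}, {AcctType, LoanNo}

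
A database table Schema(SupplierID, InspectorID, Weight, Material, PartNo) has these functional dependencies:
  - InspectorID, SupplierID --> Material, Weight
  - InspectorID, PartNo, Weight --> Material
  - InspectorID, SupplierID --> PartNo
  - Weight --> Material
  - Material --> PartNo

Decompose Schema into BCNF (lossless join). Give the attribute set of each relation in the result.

Candidate key of the original relation: {InspectorID, SupplierID}.
In {InspectorID, Material, PartNo, SupplierID, Weight}, {InspectorID, PartNo, Weight} is not a superkey ({InspectorID, PartNo, Weight}⁺ restricted to this set is {InspectorID, Material, PartNo, Weight}), so split on InspectorID, PartNo, Weight --> Material into {InspectorID, Material, PartNo, Weight} and {InspectorID, PartNo, SupplierID, Weight}.
In {InspectorID, Material, PartNo, Weight}, {Weight} is not a superkey ({Weight}⁺ restricted to this set is {Material, PartNo, Weight}), so split on Weight --> Material, PartNo into {Material, PartNo, Weight} and {InspectorID, Weight}.
In {Material, PartNo, Weight}, {Material} is not a superkey ({Material}⁺ restricted to this set is {Material, PartNo}), so split on Material --> PartNo into {Material, PartNo} and {Material, Weight}.
{Material, PartNo} is in BCNF.
{Material, Weight} is in BCNF.
{InspectorID, Weight} is in BCNF.
In {InspectorID, PartNo, SupplierID, Weight}, {Weight} is not a superkey ({Weight}⁺ restricted to this set is {PartNo, Weight}), so split on Weight --> PartNo into {PartNo, Weight} and {InspectorID, SupplierID, Weight}.
{PartNo, Weight} is in BCNF.
{InspectorID, SupplierID, Weight} is in BCNF.

{InspectorID, SupplierID, Weight}; {Material, PartNo}; {Material, Weight}; {PartNo, Weight}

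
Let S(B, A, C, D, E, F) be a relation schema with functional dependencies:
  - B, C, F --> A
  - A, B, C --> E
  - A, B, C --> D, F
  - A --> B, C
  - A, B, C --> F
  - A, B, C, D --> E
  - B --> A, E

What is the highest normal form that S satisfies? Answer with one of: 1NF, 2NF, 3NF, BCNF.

Candidate keys: {A}, {B}. Prime attributes: {A, B}.
The left-hand side of every FD is a superkey, so BCNF is satisfied.

BCNF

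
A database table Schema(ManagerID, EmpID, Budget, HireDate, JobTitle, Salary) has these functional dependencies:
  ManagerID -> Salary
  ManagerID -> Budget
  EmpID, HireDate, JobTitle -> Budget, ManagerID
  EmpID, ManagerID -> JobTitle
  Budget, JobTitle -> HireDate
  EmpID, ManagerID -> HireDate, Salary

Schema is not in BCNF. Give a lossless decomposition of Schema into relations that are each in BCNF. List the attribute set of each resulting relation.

Candidate keys of the original relation: {Budget, EmpID, JobTitle}, {EmpID, HireDate, JobTitle}, {EmpID, ManagerID}.
Within {Budget, EmpID, HireDate, JobTitle, ManagerID, Salary}: {ManagerID}⁺ ∩ {Budget, EmpID, HireDate, JobTitle, ManagerID, Salary} = {Budget, ManagerID, Salary}, not the whole set, so ManagerID -> Budget, Salary violates BCNF; decompose into {Budget, ManagerID, Salary} and {EmpID, HireDate, JobTitle, ManagerID}.
{Budget, ManagerID, Salary}: every determinant is a superkey — BCNF.
Within {EmpID, HireDate, JobTitle, ManagerID}: {JobTitle, ManagerID}⁺ ∩ {EmpID, HireDate, JobTitle, ManagerID} = {HireDate, JobTitle, ManagerID}, not the whole set, so JobTitle, ManagerID -> HireDate violates BCNF; decompose into {HireDate, JobTitle, ManagerID} and {EmpID, JobTitle, ManagerID}.
{HireDate, JobTitle, ManagerID}: every determinant is a superkey — BCNF.
{EmpID, JobTitle, ManagerID}: every determinant is a superkey — BCNF.

{Budget, ManagerID, Salary}; {EmpID, JobTitle, ManagerID}; {HireDate, JobTitle, ManagerID}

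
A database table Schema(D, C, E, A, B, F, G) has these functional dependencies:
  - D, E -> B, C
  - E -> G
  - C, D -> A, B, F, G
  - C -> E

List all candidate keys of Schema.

No FD produces {D}, so it must be in every candidate key.
{C, D}⁺ = {A, B, C, D, E, F, G}, which is every attribute, so {C, D} is a candidate key.
{D, E}⁺ = {A, B, C, D, E, F, G}, which is every attribute, so {D, E} is a candidate key.
Any other superkey properly contains one of these, so there are no further candidate keys.

{C, D}, {D, E}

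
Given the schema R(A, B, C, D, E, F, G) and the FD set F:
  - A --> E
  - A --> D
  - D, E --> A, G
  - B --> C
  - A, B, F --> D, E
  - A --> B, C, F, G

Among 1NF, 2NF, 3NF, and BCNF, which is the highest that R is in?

Candidate keys: {A}, {D, E}. Prime attributes: {A, D, E}.
B --> C: {B}⁺ = {B, C}, which is not all of the attributes, so the left side is not a superkey — BCNF is violated.
B --> C determines the non-prime attribute {C} from a non-superkey — 3NF is violated.
No proper subset of a key has a non-prime attribute in its closure, so there is no partial dependency; 2NF holds.

2NF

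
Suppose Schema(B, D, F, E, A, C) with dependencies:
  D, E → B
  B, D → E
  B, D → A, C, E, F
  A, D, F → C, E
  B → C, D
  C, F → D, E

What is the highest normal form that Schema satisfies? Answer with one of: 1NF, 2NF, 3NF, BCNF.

Candidate keys: {A, D, F}, {B}, {C, F}, {D, E}. Prime attributes: {A, B, C, D, E, F}.
Each dependency's left side is a superkey — BCNF holds.

BCNF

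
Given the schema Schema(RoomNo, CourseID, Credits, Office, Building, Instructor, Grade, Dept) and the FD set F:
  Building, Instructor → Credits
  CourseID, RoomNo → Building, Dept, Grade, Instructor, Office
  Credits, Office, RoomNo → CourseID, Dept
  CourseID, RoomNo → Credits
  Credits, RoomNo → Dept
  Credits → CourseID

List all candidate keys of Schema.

Attributes never on any right-hand side: {RoomNo} — every candidate key must contain it.
{CourseID, RoomNo}⁺ = {Building, CourseID, Credits, Dept, Grade, Instructor, Office, RoomNo}, which is every attribute, so {CourseID, RoomNo} is a candidate key.
{Credits, RoomNo}⁺ = {Building, CourseID, Credits, Dept, Grade, Instructor, Office, RoomNo}, which is every attribute, so {Credits, RoomNo} is a candidate key.
{Building, Instructor, RoomNo}⁺ = {Building, CourseID, Credits, Dept, Grade, Instructor, Office, RoomNo}, which is every attribute, so {Building, Instructor, RoomNo} is a candidate key.
No proper subset of any of these is a key, and no other minimal superkey exists.

{Building, Instructor, RoomNo}, {CourseID, RoomNo}, {Credits, RoomNo}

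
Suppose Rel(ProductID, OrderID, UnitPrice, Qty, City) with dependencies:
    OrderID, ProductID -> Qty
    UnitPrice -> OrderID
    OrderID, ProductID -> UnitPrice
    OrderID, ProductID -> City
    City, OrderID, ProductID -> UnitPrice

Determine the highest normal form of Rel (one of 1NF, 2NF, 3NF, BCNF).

3NF

Candidate keys: {OrderID, ProductID}, {ProductID, UnitPrice}. Prime attributes: {OrderID, ProductID, UnitPrice}.
For UnitPrice -> OrderID we have {UnitPrice}⁺ = {OrderID, UnitPrice}; {UnitPrice} is not a superkey, so BCNF fails.
Since {OrderID} ⊆ prime attributes and every other non-superkey FD also has a prime right side, the schema is in 3NF.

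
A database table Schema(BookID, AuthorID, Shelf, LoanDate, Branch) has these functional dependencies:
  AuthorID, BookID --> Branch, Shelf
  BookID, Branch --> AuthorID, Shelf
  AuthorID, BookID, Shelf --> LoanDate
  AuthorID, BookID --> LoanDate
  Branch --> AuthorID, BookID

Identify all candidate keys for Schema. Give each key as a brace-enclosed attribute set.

{Branch}⁺ = {AuthorID, BookID, Branch, LoanDate, Shelf}, which is every attribute, so {Branch} is a candidate key.
{AuthorID, BookID}⁺ = {AuthorID, BookID, Branch, LoanDate, Shelf}, which is every attribute, so {AuthorID, BookID} is a candidate key.
These are minimal and exhaustive — every other superkey contains one of them.

{AuthorID, BookID}, {Branch}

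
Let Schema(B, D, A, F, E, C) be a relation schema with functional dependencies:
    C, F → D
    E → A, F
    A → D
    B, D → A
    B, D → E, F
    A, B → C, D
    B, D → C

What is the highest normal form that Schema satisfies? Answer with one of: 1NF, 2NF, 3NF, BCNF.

Candidate keys: {A, B}, {B, C, F}, {B, D}, {B, E}. Prime attributes: {A, B, C, D, E, F}.
C, F → D: {C, F}⁺ = {C, D, F}, which is not all of the attributes, so the left side is not a superkey — BCNF is violated.
Its right-hand attributes {D} are all prime, as are those of every other non-superkey FD — the relation is in 3NF.

3NF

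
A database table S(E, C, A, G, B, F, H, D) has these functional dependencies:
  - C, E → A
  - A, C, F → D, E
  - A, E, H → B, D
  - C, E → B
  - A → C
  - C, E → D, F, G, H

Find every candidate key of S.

{A, E}, {A, F}, {C, E}

{A, E}⁺ = {A, B, C, D, E, F, G, H} — all of the relation — so {A, E} is a candidate key.
{A, F}⁺ = {A, B, C, D, E, F, G, H} — all of the relation — so {A, F} is a candidate key.
{C, E}⁺ = {A, B, C, D, E, F, G, H} — all of the relation — so {C, E} is a candidate key.
No proper subset of any of these is a key, and no other minimal superkey exists.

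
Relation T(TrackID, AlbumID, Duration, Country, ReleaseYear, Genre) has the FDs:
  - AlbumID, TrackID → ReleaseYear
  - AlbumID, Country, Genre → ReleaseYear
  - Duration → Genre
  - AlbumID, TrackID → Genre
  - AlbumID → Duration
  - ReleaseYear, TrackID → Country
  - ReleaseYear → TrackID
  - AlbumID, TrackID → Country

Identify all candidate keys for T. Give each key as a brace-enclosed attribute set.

{AlbumID} never appears on the right of any FD, so every key must include it.
{AlbumID, Country}⁺ = {AlbumID, Country, Duration, Genre, ReleaseYear, TrackID} — all of the relation — so {AlbumID, Country} is a candidate key.
{AlbumID, ReleaseYear}⁺ = {AlbumID, Country, Duration, Genre, ReleaseYear, TrackID} — all of the relation — so {AlbumID, ReleaseYear} is a candidate key.
{AlbumID, TrackID}⁺ = {AlbumID, Country, Duration, Genre, ReleaseYear, TrackID} — all of the relation — so {AlbumID, TrackID} is a candidate key.
Any other superkey properly contains one of these, so there are no further candidate keys.

{AlbumID, Country}, {AlbumID, ReleaseYear}, {AlbumID, TrackID}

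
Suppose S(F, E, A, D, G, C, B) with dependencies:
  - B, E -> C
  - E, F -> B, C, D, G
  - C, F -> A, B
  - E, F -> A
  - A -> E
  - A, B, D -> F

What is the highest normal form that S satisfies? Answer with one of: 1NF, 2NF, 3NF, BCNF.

3NF

Candidate keys: {A, B, D}, {A, F}, {C, F}, {E, F}. Prime attributes: {A, B, C, D, E, F}.
B, E -> C: {B, E}⁺ = {B, C, E}, which is not all of the attributes, so the left side is not a superkey — BCNF is violated.
Since {C} ⊆ prime attributes and every other non-superkey FD also has a prime right side, the schema is in 3NF.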